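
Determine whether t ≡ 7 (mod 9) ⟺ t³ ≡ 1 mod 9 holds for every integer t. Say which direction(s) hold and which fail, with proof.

The forward direction holds; the converse fails.

[⇒] Suppose t ≡ 7 (mod 9). Write t = 9j + 7. Then (9j + 7)³ = 729j³ + 1701j² + 1323j + 343 = 9(81j³ + 189j² + 147j + 38) + 1, so t³ ≡ 1 (mod 9).

[⇐] This fails: take t = 1. Then 1³ = 1 ≡ 1 (mod 9), yet 1 ≡ 1 (mod 9), not 7.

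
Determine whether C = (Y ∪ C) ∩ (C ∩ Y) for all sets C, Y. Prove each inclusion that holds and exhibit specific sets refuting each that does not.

Only the reverse inclusion holds.

(⟹) This inclusion fails. Take C = {1}, Y = ∅; then 1 ∈ C but 1 ∉ (Y ∪ C) ∩ (C ∩ Y).

(⟸) Let x ∈ (Y ∪ C) ∩ (C ∩ Y). Then x ∈ C ∩ Y, from which x ∈ C.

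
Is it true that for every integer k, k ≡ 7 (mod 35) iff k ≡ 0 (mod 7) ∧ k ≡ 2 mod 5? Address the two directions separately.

Forward direction. Suppose k ≡ 7 (mod 35); write k = 35j + 7. Since 7 ∣ 35, reducing mod 7 gives k ≡ 7 ≡ 0 (mod 7); since 5 ∣ 35, reducing mod 5 gives k ≡ 7 ≡ 2 (mod 5).

Converse. If k ≡ 0 (mod 7) and k ≡ 2 (mod 5), then by the Chinese remainder theorem k ≡ 7 (mod 35). This is exactly k ≡ 7 (mod 35).

The biconditional holds.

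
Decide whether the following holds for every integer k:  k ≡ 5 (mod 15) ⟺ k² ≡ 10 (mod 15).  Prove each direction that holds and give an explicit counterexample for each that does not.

Only the forward direction holds.

(⇒) Suppose k ≡ 5 (mod 15). Write k = 15j + 5. Then (15j + 5)² = 225j² + 150j + 25 = 15(15j² + 10j + 1) + 10, so k² ≡ 10 (mod 15).

(⇐) This fails: take k = 10. Then 10² = 100 ≡ 10 (mod 15), yet 10 ≡ 10 (mod 15), not 5.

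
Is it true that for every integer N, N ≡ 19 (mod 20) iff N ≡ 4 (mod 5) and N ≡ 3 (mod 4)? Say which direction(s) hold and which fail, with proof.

Both directions hold.

[⇐] If N ≡ 4 (mod 5) and N ≡ 3 (mod 4), then by the Chinese remainder theorem N ≡ 19 (mod 20). This is exactly N ≡ 19 (mod 20).

[⇒] Suppose N ≡ 19 (mod 20); write N = 20j + 19. Since 5 ∣ 20, reducing mod 5 gives N ≡ 19 ≡ 4 (mod 5); since 4 ∣ 20, reducing mod 4 gives N ≡ 19 ≡ 3 (mod 4).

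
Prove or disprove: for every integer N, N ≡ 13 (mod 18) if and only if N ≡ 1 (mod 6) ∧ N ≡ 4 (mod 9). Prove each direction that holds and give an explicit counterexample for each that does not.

[⇒] Suppose N ≡ 13 (mod 18); write N = 18j + 13. Since 6 ∣ 18, reducing mod 6 gives N ≡ 13 ≡ 1 (mod 6); since 9 ∣ 18, reducing mod 9 gives N ≡ 13 ≡ 4 (mod 9).

[⇐] Conversely, if N ≡ 1 (mod 6) and N ≡ 4 (mod 9), then by the Chinese remainder theorem N ≡ 13 (mod 18). This is exactly N ≡ 13 (mod 18).

Both implications hold.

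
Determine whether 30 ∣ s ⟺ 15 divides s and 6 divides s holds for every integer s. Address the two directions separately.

(⇒) If 30 ∣ s, write s = 30q. Since 30 = 2·15, s = 15·(2q), so 15 ∣ s; and since 30 = 5·6, s = 6·(5q), so 6 ∣ s.

(⇐) Suppose 15 ∣ s and 6 ∣ s. Any common multiple of 15 and 6 is a multiple of their lcm; here lcm(15, 6) = 15·6/gcd(15, 6) = 90/3 = 30, so 30 ∣ s.

Both directions hold; the statement is true.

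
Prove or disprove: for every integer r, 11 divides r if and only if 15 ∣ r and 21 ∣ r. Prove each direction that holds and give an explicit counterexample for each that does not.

Neither direction holds.

Forward direction. This fails: take r = 11. Certainly 11 ∣ 11, but 15 ∤ 11.

Converse. This fails: take r = 105. Both 15 ∣ 105 and 21 ∣ 105, yet 105 is not a multiple of 11 (since 105 = 9·11 + 6), so 11 ∤ 105.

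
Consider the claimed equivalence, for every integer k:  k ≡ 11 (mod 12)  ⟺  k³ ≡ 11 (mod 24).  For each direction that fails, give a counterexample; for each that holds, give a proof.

Only the converse holds.

(⟹) This fails: take k = 23. Then 23 ≡ 11 (mod 12), but 23³ = 12167 ≡ 23 (mod 24), not 11.

(⟸) Conversely, the residues r modulo 24 with r³ ≡ 11 (mod 24) are exactly {11}, and each is ≡ 11 (mod 12).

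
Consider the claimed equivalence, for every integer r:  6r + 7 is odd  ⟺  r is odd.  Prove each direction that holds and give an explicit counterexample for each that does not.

[⇒] This fails: take r = 2. Then 6r + 7 = 19, which is odd, yet r = 2 is even, not odd.

[⇐] Suppose r is odd. Since 6 is even, 6r is even for every r, so 6r + 7 has the same parity as 7, which is odd. Hence 6r + 7 is odd.

The forward direction fails; the converse holds.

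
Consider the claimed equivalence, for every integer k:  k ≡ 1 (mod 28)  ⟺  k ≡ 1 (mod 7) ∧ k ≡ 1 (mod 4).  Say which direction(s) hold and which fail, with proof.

Both implications hold.

[⇒] Suppose k ≡ 1 (mod 28); write k = 28j + 1. Since 7 ∣ 28, reducing mod 7 gives k ≡ 1 (mod 7); since 4 ∣ 28, reducing mod 4 gives k ≡ 1 (mod 4).

[⇐] Conversely, if k ≡ 1 (mod 7) and k ≡ 1 (mod 4), then by the Chinese remainder theorem k ≡ 1 (mod 28). This is exactly k ≡ 1 (mod 28).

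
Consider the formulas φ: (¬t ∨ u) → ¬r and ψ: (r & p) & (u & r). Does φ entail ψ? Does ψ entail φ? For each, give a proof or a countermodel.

(⇒) fails and (⇐) fails.

(→) This fails. Under t = F, u = F, p = F, r = F, the left side is true but the right side is false.

(←) This fails. Under t = F, u = T, p = T, r = T, the left side is false but the right side is true.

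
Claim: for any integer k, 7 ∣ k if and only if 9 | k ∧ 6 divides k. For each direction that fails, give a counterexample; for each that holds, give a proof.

[⇒] This fails: take k = 7. Certainly 7 ∣ 7, but 9 ∤ 7.

[⇐] This fails: take k = 18. Both 9 ∣ 18 and 6 ∣ 18, yet 18 is not a multiple of 7 (since 18 = 2·7 + 4), so 7 ∤ 18.

Neither implication holds.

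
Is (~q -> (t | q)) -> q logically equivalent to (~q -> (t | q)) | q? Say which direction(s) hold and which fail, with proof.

[⇒] This fails. Under q = F, t = F, the left side is true but the right side is false.

[⇐] This fails. Under q = F, t = T, the left side is false but the right side is true.

Neither direction holds.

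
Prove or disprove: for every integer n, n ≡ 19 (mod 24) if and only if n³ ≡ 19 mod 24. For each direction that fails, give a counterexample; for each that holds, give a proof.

Both directions hold.

(→) Suppose n ≡ 19 (mod 24). Write n = 24j + 19. Then (24j + 19)³ = 13824j³ + 32832j² + 25992j + 6859 = 24(576j³ + 1368j² + 1083j + 285) + 19, so n³ ≡ 19 (mod 24).

(←) Conversely, suppose n³ ≡ 19 (mod 24). The only residue r in {0, …, 23} with r³ ≡ 19 (mod 24) is r = 19, so n ≡ 19 (mod 24).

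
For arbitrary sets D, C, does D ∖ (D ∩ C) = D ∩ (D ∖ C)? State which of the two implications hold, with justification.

(⟹) Let x ∈ D ∖ (D ∩ C). Then x ∈ D and x ∉ C, from which x ∈ D ∩ (D ∖ C).

(⟸) Let x ∈ D ∩ (D ∖ C). Then x ∈ D and x ∉ C, from which x ∈ D ∖ (D ∩ C).

Both inclusions hold; the sets are equal.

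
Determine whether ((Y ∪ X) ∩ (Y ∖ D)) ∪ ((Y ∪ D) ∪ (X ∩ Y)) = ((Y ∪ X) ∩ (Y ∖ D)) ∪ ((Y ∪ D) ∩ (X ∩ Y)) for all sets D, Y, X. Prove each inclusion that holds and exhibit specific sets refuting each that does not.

Reverse inclusion. Let x ∈ ((Y ∪ X) ∩ (Y ∖ D)) ∪ ((Y ∪ D) ∩ (X ∩ Y)). Then either x ∈ Y and x ∉ D, X; or x ∈ Y ∩ X and x ∉ D; or x ∈ D ∩ Y ∩ X. In each case x ∈ ((Y ∪ X) ∩ (Y ∖ D)) ∪ ((Y ∪ D) ∪ (X ∩ Y)), so ((Y ∪ X) ∩ (Y ∖ D)) ∪ ((Y ∪ D) ∩ (X ∩ Y)) ⊆ ((Y ∪ X) ∩ (Y ∖ D)) ∪ ((Y ∪ D) ∪ (X ∩ Y)).

Forward inclusion. This inclusion fails. Take D = {1}, Y = ∅, X = ∅; then 1 ∈ ((Y ∪ X) ∩ (Y ∖ D)) ∪ ((Y ∪ D) ∪ (X ∩ Y)) but 1 ∉ ((Y ∪ X) ∩ (Y ∖ D)) ∪ ((Y ∪ D) ∩ (X ∩ Y)).

(⊆) fails; (⊇) holds.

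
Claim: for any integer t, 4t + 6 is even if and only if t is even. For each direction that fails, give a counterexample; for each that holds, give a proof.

Not equivalent: only (⇐) holds.

[⇒] This fails: take t = 1. Then 4t + 6 = 10, which is even, yet t = 1 is odd, not even.

[⇐] Suppose t is even. Since 4 is even, 4t is even for every t, so 4t + 6 has the same parity as 6, which is even. Hence 4t + 6 is even.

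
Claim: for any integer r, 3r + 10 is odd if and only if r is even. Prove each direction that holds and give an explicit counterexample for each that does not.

(→) This fails: r = 7 gives 3r + 10 = 31, which is odd, but 7 is odd, not even.

(←) This also fails: r = 6 is even, but 3r + 10 = 28 is even, not odd.

Neither implication holds.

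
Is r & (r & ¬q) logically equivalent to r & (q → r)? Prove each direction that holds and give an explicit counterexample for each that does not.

Forward direction. Assume the antecedent. If r is true, r & (q → r) reduces to true regardless of the other variables. If r is false, the antecedent cannot hold. Either way r & (q → r) holds.

Converse. This fails. Under r = T, q = T, the left side is false but the right side is true.

The forward direction holds; the converse fails.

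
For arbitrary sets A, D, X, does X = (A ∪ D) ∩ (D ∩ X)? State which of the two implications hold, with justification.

(⊆) fails; (⊇) holds.

Reverse inclusion. Let x ∈ (A ∪ D) ∩ (D ∩ X). Then either x ∈ D ∩ X and x ∉ A; or x ∈ A ∩ D ∩ X. In each case x ∈ X, so (A ∪ D) ∩ (D ∩ X) ⊆ X.

Forward inclusion. This inclusion fails. Take A = ∅, D = ∅, X = {1}; then 1 ∈ X but 1 ∉ (A ∪ D) ∩ (D ∩ X).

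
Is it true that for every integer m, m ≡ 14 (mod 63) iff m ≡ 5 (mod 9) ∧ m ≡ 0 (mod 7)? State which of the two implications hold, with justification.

Converse. If m ≡ 5 (mod 9) and m ≡ 0 (mod 7), then by the Chinese remainder theorem m ≡ 14 (mod 63). This is exactly m ≡ 14 (mod 63).

Forward direction. Suppose m ≡ 14 (mod 63); write m = 63j + 14. Since 9 ∣ 63, reducing mod 9 gives m ≡ 14 ≡ 5 (mod 9); since 7 ∣ 63, reducing mod 7 gives m ≡ 14 ≡ 0 (mod 7).

Both directions hold; the statement is true.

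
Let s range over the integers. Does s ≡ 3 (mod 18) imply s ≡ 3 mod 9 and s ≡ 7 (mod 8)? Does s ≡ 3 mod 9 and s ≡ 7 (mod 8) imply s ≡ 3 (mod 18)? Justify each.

Converse. If s ≡ 3 (mod 9) and s ≡ 7 (mod 8), then by the Chinese remainder theorem s ≡ 39 (mod 72). Since 39 ≡ 3 (mod 18) and 18 ∣ 72, we get s ≡ 3 (mod 18).

Forward direction. This fails: s = 57 gives 57 ≡ 3 (mod 18) but 57 ≡ 1 (mod 8), so the conjunction on the right does not hold.

Only the converse holds.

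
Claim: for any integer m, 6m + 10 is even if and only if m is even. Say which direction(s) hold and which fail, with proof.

Only the converse holds.

Forward direction. This fails: take m = 1. Then 6m + 10 = 16, which is even, yet m = 1 is odd, not even.

Converse. Suppose m is even. Since 6 is even, 6m is even for every m, so 6m + 10 has the same parity as 10, which is even. Hence 6m + 10 is even.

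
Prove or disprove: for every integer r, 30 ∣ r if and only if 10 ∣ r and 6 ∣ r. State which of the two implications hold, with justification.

[⇒] If 30 ∣ r, write r = 30q. Since 30 = 3·10, r = 10·(3q), so 10 ∣ r; and since 30 = 5·6, r = 6·(5q), so 6 ∣ r.

[⇐] Suppose 10 ∣ r and 6 ∣ r. Any common multiple of 10 and 6 is a multiple of their lcm; here lcm(10, 6) = 10·6/gcd(10, 6) = 60/2 = 30, so 30 ∣ r.

Both directions hold; the statement is true.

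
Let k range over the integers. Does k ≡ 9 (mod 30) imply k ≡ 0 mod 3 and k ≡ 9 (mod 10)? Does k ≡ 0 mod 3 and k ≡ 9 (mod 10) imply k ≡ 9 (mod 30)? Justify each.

Both directions hold; the statement is true.

(⇒) Suppose k ≡ 9 (mod 30); write k = 30j + 9. Since 3 ∣ 30, reducing mod 3 gives k ≡ 9 ≡ 0 (mod 3); since 10 ∣ 30, reducing mod 10 gives k ≡ 9 (mod 10).

(⇐) Conversely, if k ≡ 0 (mod 3) and k ≡ 9 (mod 10), then by the Chinese remainder theorem k ≡ 9 (mod 30). This is exactly k ≡ 9 (mod 30).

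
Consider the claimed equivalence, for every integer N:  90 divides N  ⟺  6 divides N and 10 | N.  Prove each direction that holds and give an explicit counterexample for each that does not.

Only the forward direction holds.

(⟸) This fails: take N = 30. Both 6 ∣ 30 and 10 ∣ 30, yet 30 is not a multiple of 90 (since 30 = 0·90 + 30), so 90 ∤ 30.

(⟹) If 90 ∣ N, write N = 90q. Since 90 = 15·6, N = 6·(15q), so 6 ∣ N; and since 90 = 9·10, N = 10·(9q), so 10 ∣ N.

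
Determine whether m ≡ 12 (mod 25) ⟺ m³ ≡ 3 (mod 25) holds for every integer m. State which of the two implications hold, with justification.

(⇒) Suppose m ≡ 12 (mod 25). Write m = 25j + 12. Then (25j + 12)³ = 15625j³ + 22500j² + 10800j + 1728 = 25(625j³ + 900j² + 432j + 69) + 3, so m³ ≡ 3 (mod 25).

(⇐) Conversely, suppose m³ ≡ 3 (mod 25). The only residue r in {0, …, 24} with r³ ≡ 3 (mod 25) is r = 12, so m ≡ 12 (mod 25).

The biconditional holds.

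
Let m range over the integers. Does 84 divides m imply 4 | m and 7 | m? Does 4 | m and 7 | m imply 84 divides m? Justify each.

Not equivalent: only (⇒) holds.

Forward direction. If 84 ∣ m, write m = 84q. Since 84 = 21·4, m = 4·(21q), so 4 ∣ m; and since 84 = 12·7, m = 7·(12q), so 7 ∣ m.

Converse. This fails: take m = 28. Both 4 ∣ 28 and 7 ∣ 28, yet 28 is not a multiple of 84 (since 28 = 0·84 + 28), so 84 ∤ 28.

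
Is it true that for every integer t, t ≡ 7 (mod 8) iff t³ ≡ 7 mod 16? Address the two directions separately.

(←) The residues r modulo 16 with r³ ≡ 7 (mod 16) are exactly {7}, and each is ≡ 7 (mod 8).

(→) This fails: take t = 15. Then 15 ≡ 7 (mod 8), but 15³ = 3375 ≡ 15 (mod 16), not 7.

Not equivalent: only (⇐) holds.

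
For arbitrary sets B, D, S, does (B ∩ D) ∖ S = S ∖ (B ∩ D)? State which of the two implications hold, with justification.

Neither inclusion holds.

(⊆) This inclusion fails. Take B = {1}, D = {1}, S = ∅; then 1 ∈ (B ∩ D) ∖ S but 1 ∉ S ∖ (B ∩ D).

(⊇) This inclusion fails. Take B = ∅, D = ∅, S = {1}; then 1 ∈ S ∖ (B ∩ D) but 1 ∉ (B ∩ D) ∖ S.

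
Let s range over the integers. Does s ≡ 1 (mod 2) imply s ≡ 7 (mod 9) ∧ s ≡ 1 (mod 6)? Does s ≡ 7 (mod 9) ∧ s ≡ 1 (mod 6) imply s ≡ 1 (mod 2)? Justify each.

[⇒] This fails: s = 1 gives 1 ≡ 1 (mod 2) but 1 ≡ 1 (mod 9), so the conjunction on the right does not hold.

[⇐] Conversely, if s ≡ 7 (mod 9) and s ≡ 1 (mod 6), then by the Chinese remainder theorem s ≡ 7 (mod 18). Since 7 ≡ 1 (mod 2) and 2 ∣ 18, we get s ≡ 1 (mod 2).

(⇒) fails; (⇐) holds.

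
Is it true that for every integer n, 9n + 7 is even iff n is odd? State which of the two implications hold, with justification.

(→) Suppose 9n + 7 is even. Since 9 is odd, 9n and n have the same parity, so 9n + 7 ≡ n + 7 (mod 2). As 7 is odd, 9n + 7 is even exactly when n is odd. Thus n is odd.

(←) Conversely, suppose n is odd; write n = 2j + 1. Then 9n + 7 = 9·(2j + 1) + 7 = 2·9j + 16, which is even.

Both directions hold.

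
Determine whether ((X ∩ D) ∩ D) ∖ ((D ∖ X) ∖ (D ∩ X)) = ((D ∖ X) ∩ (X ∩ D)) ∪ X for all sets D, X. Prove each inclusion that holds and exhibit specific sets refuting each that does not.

(⟹) Let x ∈ ((X ∩ D) ∩ D) ∖ ((D ∖ X) ∖ (D ∩ X)). Then x ∈ D ∩ X, from which x ∈ ((D ∖ X) ∩ (X ∩ D)) ∪ X.

(⟸) This inclusion fails. Take D = ∅, X = {1}; then 1 ∈ ((D ∖ X) ∩ (X ∩ D)) ∪ X but 1 ∉ ((X ∩ D) ∩ D) ∖ ((D ∖ X) ∖ (D ∩ X)).

The sets are not equal: only the forward inclusion holds.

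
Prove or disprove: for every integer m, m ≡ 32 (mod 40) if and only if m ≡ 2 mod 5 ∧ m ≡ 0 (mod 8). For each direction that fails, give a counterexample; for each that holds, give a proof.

Forward direction. Suppose m ≡ 32 (mod 40); write m = 40j + 32. Since 5 ∣ 40, reducing mod 5 gives m ≡ 32 ≡ 2 (mod 5); since 8 ∣ 40, reducing mod 8 gives m ≡ 32 ≡ 0 (mod 8).

Converse. If m ≡ 2 (mod 5) and m ≡ 0 (mod 8), then by the Chinese remainder theorem m ≡ 32 (mod 40). This is exactly m ≡ 32 (mod 40).

The biconditional holds.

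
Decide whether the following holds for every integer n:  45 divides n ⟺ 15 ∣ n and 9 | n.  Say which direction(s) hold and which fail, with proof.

[⇒] If 45 ∣ n, write n = 45q. Since 45 = 3·15, n = 15·(3q), so 15 ∣ n; and since 45 = 5·9, n = 9·(5q), so 9 ∣ n.

[⇐] Suppose 15 ∣ n and 9 ∣ n. Any common multiple of 15 and 9 is a multiple of their lcm; here lcm(15, 9) = 15·9/gcd(15, 9) = 135/3 = 45, so 45 ∣ n.

Equivalent; both directions hold.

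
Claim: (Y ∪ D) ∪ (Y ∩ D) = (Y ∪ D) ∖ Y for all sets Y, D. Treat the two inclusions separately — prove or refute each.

The sets are not equal: only the reverse inclusion holds.

(⊇) Let x ∈ (Y ∪ D) ∖ Y. Then x ∈ D and x ∉ Y, from which x ∈ (Y ∪ D) ∪ (Y ∩ D).

(⊆) This inclusion fails. Take Y = {1}, D = ∅; then 1 ∈ (Y ∪ D) ∪ (Y ∩ D) but 1 ∉ (Y ∪ D) ∖ Y.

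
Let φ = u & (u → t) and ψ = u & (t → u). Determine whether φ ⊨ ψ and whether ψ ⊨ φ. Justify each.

Only the forward implication holds.

(⟸) This fails. Under u = T, t = F, the left side is false but the right side is true.

(⟹) Assume the antecedent. If u is true, u & (t → u) reduces to true regardless of the other variables. If u is false, the antecedent cannot hold. Either way u & (t → u) holds.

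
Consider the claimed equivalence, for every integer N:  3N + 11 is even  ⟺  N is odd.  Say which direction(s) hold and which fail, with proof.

(⟹) Suppose 3N + 11 is even. Since 3 is odd, 3N and N have the same parity, so 3N + 11 ≡ N + 11 (mod 2). As 11 is odd, 3N + 11 is even exactly when N is odd. Thus N is odd.

(⟸) Conversely, suppose N is odd; write N = 2j + 1. Then 3N + 11 = 3·(2j + 1) + 11 = 2·3j + 14, which is even.

Both directions hold.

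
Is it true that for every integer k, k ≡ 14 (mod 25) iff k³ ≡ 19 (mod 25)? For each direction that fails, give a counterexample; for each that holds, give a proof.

Equivalent; both directions hold.

Forward direction. Suppose k ≡ 14 (mod 25). Write k = 25j + 14. Then (25j + 14)³ = 15625j³ + 26250j² + 14700j + 2744 = 25(625j³ + 1050j² + 588j + 109) + 19, so k³ ≡ 19 (mod 25).

Converse. Suppose k³ ≡ 19 (mod 25). The only residue r in {0, …, 24} with r³ ≡ 19 (mod 25) is r = 14, so k ≡ 14 (mod 25).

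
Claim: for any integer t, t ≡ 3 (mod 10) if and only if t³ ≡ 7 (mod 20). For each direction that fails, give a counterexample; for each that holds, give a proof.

Only the converse holds.

(→) This fails: take t = 13. Then 13 ≡ 3 (mod 10), but 13³ = 2197 ≡ 17 (mod 20), not 7.

(←) Conversely, the residues r modulo 20 with r³ ≡ 7 (mod 20) are exactly {3}, and each is ≡ 3 (mod 10).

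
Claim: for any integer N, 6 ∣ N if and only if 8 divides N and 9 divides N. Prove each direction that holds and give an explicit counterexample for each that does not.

(⟹) This fails: take N = 6. Certainly 6 ∣ 6, but 8 ∤ 6.

(⟸) Suppose 8 ∣ N and 9 ∣ N. Any common multiple of 8 and 9 is a multiple of their lcm; here gcd(8, 9) = 1, so lcm(8, 9) = 8·9 = 72, so 72 ∣ N. Since 6 ∣ 72, it follows that 6 ∣ N.

The forward direction fails; the converse holds.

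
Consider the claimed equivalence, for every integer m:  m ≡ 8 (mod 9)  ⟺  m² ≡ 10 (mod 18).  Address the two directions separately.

(→) This fails: take m = 17. Then 17 ≡ 8 (mod 9), but 17² = 289 ≡ 1 (mod 18), not 10.

(←) This fails: take m = 10. Then 10² = 100 ≡ 10 (mod 18), yet 10 ≡ 1 (mod 9), not 8.

Neither implication holds.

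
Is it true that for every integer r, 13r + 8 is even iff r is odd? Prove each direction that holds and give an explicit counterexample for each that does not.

Forward direction. This fails: r = 0 gives 13r + 8 = 8, which is even, but 0 is even, not odd.

Converse. This also fails: r = 1 is odd, but 13r + 8 = 21 is odd, not even.

Neither implication holds.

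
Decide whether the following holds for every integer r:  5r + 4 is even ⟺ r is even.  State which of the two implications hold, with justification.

(→) Suppose 5r + 4 is even. Since 5 is odd, 5r and r have the same parity, so 5r + 4 ≡ r + 4 (mod 2). As 4 is even, 5r + 4 is even exactly when r is even. Thus r is even.

(←) Conversely, suppose r is even; write r = 2j. Then 5r + 4 = 5·(2j) + 4 = 2·5j + 4, which is even.

Both directions hold.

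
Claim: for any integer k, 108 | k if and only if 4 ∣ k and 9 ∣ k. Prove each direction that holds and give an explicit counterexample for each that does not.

(←) This fails: take k = 36. Both 4 ∣ 36 and 9 ∣ 36, yet 36 is not a multiple of 108 (since 36 = 0·108 + 36), so 108 ∤ 36.

(→) If 108 ∣ k, write k = 108q. Since 108 = 27·4, k = 4·(27q), so 4 ∣ k; and since 108 = 12·9, k = 9·(12q), so 9 ∣ k.

(⇒) holds; (⇐) fails.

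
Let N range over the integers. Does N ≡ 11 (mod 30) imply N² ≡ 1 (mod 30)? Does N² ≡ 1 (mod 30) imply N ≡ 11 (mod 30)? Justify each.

(⇒) holds; (⇐) fails.

(⟹) Suppose N ≡ 11 (mod 30). Write N = 30j + 11. Then (30j + 11)² = 900j² + 660j + 121 = 30(30j² + 22j + 4) + 1, so N² ≡ 1 (mod 30).

(⟸) This fails: take N = 1. Then 1² = 1 ≡ 1 (mod 30), yet 1 ≡ 1 (mod 30), not 11.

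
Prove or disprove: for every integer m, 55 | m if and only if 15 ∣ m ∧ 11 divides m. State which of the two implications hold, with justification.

The forward direction fails; the converse holds.

(⟸) Suppose 15 ∣ m and 11 ∣ m. Any common multiple of 15 and 11 is a multiple of their lcm; here gcd(15, 11) = 1, so lcm(15, 11) = 15·11 = 165, so 165 ∣ m. Since 55 ∣ 165, it follows that 55 ∣ m.

(⟹) This fails: take m = 55. Certainly 55 ∣ 55, but 15 ∤ 55.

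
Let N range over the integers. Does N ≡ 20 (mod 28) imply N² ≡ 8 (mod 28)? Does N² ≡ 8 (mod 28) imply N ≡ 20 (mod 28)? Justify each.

Only the forward direction holds.

(⇒) Suppose N ≡ 20 (mod 28). Write N = 28j + 20. Then (28j + 20)² = 784j² + 1120j + 400 = 28(28j² + 40j + 14) + 8, so N² ≡ 8 (mod 28).

(⇐) This fails: take N = 6. Then 6² = 36 ≡ 8 (mod 28), yet 6 ≡ 6 (mod 28), not 20.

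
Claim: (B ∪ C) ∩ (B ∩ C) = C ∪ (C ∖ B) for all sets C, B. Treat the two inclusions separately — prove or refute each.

(⟹) Let x ∈ (B ∪ C) ∩ (B ∩ C). Then x ∈ C ∩ B, from which x ∈ C ∪ (C ∖ B).

(⟸) This inclusion fails. Take C = {1}, B = ∅; then 1 ∈ C ∪ (C ∖ B) but 1 ∉ (B ∪ C) ∩ (B ∩ C).

Only the forward inclusion holds.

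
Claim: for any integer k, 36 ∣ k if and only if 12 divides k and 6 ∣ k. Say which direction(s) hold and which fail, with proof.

Only the forward implication holds.

(→) If 36 ∣ k, write k = 36q. Since 36 = 3·12, k = 12·(3q), so 12 ∣ k; and since 36 = 6·6, k = 6·(6q), so 6 ∣ k.

(←) This fails: take k = 12. Both 12 ∣ 12 and 6 ∣ 12, yet 12 is not a multiple of 36 (since 12 = 0·36 + 12), so 36 ∤ 12.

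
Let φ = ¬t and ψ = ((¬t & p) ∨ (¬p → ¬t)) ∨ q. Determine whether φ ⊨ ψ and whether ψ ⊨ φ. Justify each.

[⇐] This fails. Under p = T, t = T, q = F, the left side is false but the right side is true.

[⇒] Assume the antecedent. If p is true, ((¬t & p) ∨ (¬p → ¬t)) ∨ q reduces to true regardless of the other variables. If p is false, the antecedent forces (p = F, t = F, q = F) or (p = F, t = F, q = T), and ((¬t & p) ∨ (¬p → ¬t)) ∨ q holds there. Either way ((¬t & p) ∨ (¬p → ¬t)) ∨ q holds.

(⇒) holds; (⇐) fails.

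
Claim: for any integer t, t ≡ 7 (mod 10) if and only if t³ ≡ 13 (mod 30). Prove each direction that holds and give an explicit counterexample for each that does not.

Only the converse holds.

(⇒) This fails: take t = 17. Then 17 ≡ 7 (mod 10), but 17³ = 4913 ≡ 23 (mod 30), not 13.

(⇐) Conversely, the residues r modulo 30 with r³ ≡ 13 (mod 30) are exactly {7}, and each is ≡ 7 (mod 10).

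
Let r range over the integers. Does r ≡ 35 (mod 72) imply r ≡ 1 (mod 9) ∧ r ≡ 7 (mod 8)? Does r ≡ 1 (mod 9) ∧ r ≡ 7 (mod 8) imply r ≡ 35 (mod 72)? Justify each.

Both directions fail.

Forward direction. This fails: r = 35 gives 35 ≡ 35 (mod 72) but 35 ≡ 8 (mod 9), so the conjunction on the right does not hold.

Converse. This fails: r = 55 satisfies both congruences on the right (55 ≡ 1 mod 9 and 55 ≡ 7 mod 8) yet 55 ≡ 55 (mod 72), not 35.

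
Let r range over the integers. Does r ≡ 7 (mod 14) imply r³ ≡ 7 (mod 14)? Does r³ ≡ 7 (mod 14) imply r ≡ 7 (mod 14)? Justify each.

Both implications hold.

(⇒) Suppose r ≡ 7 (mod 14). Write r = 14j + 7. Then (14j + 7)³ = 2744j³ + 4116j² + 2058j + 343 = 14(196j³ + 294j² + 147j + 24) + 7, so r³ ≡ 7 (mod 14).

(⇐) Conversely, suppose r³ ≡ 7 (mod 14). The only residue r in {0, …, 13} with r³ ≡ 7 (mod 14) is r = 7, so r ≡ 7 (mod 14).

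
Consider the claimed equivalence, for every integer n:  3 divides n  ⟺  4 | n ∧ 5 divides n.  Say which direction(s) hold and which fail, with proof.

(→) This fails: take n = 3. Certainly 3 ∣ 3, but 4 ∤ 3.

(←) This fails: take n = 20. Both 4 ∣ 20 and 5 ∣ 20, yet 20 is not a multiple of 3 (since 20 = 6·3 + 2), so 3 ∤ 20.

(⇒) fails and (⇐) fails.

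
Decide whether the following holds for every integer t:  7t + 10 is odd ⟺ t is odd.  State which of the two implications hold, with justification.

(⟸) Suppose t is odd; write t = 2j + 1. Then 7t + 10 = 7·(2j + 1) + 10 = 2·7j + 17, which is odd.

(⟹) Suppose 7t + 10 is odd. Since 7 is odd, 7t and t have the same parity, so 7t + 10 ≡ t + 10 (mod 2). As 10 is even, 7t + 10 is odd exactly when t is odd. Thus t is odd.

Both implications hold.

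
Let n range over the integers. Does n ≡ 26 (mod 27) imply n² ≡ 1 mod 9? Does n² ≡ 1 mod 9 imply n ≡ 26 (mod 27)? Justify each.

Forward direction. Suppose n ≡ 26 (mod 27). Then n² ≡ 26² = 676 (mod 27), and since 9 ∣ 27, also n² ≡ 1 (mod 9).

Converse. This fails: take n = 1. Then 1² = 1 ≡ 1 (mod 9), yet 1 ≡ 1 (mod 27), not 26.

The forward direction holds; the converse fails.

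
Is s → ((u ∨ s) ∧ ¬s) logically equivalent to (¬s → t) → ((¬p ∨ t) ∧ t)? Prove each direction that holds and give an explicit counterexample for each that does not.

(←) This fails. Under s = T, p = F, u = F, t = T, the left side is false but the right side is true.

(→) Assume the antecedent. If s is true, the antecedent cannot hold. If s is false, (¬s → t) → ((¬p ∨ t) ∧ t) reduces to true regardless of the other variables. Either way (¬s → t) → ((¬p ∨ t) ∧ t) holds.

Only the forward direction holds.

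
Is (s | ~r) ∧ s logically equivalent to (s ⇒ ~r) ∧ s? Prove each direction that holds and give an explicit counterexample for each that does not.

Not equivalent: only (⇐) holds.

(⇒) This fails. Under s = T, r = T, the left side is true but the right side is false.

(⇐) Assume the antecedent. If s is true, (s | ~r) ∧ s reduces to true regardless of the other variables. If s is false, the antecedent cannot hold. Either way (s | ~r) ∧ s holds.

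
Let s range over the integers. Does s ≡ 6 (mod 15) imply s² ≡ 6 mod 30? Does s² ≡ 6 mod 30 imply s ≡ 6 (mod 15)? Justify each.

Both directions fail.

(→) This fails: take s = 21. Then 21 ≡ 6 (mod 15), but 21² = 441 ≡ 21 (mod 30), not 6.

(←) This fails: take s = 24. Then 24² = 576 ≡ 6 (mod 30), yet 24 ≡ 9 (mod 15), not 6.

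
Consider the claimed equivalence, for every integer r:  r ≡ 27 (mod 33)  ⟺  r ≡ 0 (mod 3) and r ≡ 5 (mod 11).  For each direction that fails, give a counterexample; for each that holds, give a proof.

Both directions hold; the statement is true.

(←) If r ≡ 0 (mod 3) and r ≡ 5 (mod 11), then by the Chinese remainder theorem r ≡ 27 (mod 33). This is exactly r ≡ 27 (mod 33).

(→) Suppose r ≡ 27 (mod 33); write r = 33j + 27. Since 3 ∣ 33, reducing mod 3 gives r ≡ 27 ≡ 0 (mod 3); since 11 ∣ 33, reducing mod 11 gives r ≡ 27 ≡ 5 (mod 11).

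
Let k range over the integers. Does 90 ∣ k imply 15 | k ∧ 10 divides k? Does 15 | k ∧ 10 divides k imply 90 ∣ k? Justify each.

Not equivalent: only (⇒) holds.

(←) This fails: take k = 30. Both 15 ∣ 30 and 10 ∣ 30, yet 30 is not a multiple of 90 (since 30 = 0·90 + 30), so 90 ∤ 30.

(→) If 90 ∣ k, write k = 90q. Since 90 = 6·15, k = 15·(6q), so 15 ∣ k; and since 90 = 9·10, k = 10·(9q), so 10 ∣ k.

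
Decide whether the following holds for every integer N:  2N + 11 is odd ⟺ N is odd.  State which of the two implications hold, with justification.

(⟸) Suppose N is odd. Since 2 is even, 2N is even for every N, so 2N + 11 has the same parity as 11, which is odd. Hence 2N + 11 is odd.

(⟹) This fails: take N = 4. Then 2N + 11 = 19, which is odd, yet N = 4 is even, not odd.

Only the reverse direction holds.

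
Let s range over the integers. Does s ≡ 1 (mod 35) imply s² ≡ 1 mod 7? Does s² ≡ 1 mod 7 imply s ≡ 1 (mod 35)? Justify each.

Only the forward direction holds.

(←) This fails: take s = 6. Then 6² = 36 ≡ 1 (mod 7), yet 6 ≡ 6 (mod 35), not 1.

(→) Suppose s ≡ 1 (mod 35). Then s² ≡ 1² = 1 (mod 35), and since 7 ∣ 35, also s² ≡ 1 (mod 7).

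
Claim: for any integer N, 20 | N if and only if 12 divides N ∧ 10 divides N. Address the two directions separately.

(⟹) This fails: take N = 20. Certainly 20 ∣ 20, but 12 ∤ 20.

(⟸) Suppose 12 ∣ N and 10 ∣ N. Any common multiple of 12 and 10 is a multiple of their lcm; here lcm(12, 10) = 12·10/gcd(12, 10) = 120/2 = 60, so 60 ∣ N. Since 20 ∣ 60, it follows that 20 ∣ N.

Not equivalent: only (⇐) holds.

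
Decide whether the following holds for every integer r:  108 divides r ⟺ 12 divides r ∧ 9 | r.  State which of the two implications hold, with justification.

(⇒) holds; (⇐) fails.

[⇐] This fails: take r = 36. Both 12 ∣ 36 and 9 ∣ 36, yet 36 is not a multiple of 108 (since 36 = 0·108 + 36), so 108 ∤ 36.

[⇒] If 108 ∣ r, write r = 108q. Since 108 = 9·12, r = 12·(9q), so 12 ∣ r; and since 108 = 12·9, r = 9·(12q), so 9 ∣ r.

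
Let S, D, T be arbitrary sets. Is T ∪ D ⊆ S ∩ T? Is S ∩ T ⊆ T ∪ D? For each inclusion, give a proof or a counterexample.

Only the reverse inclusion holds.

(⟹) This inclusion fails. Take S = ∅, D = {1}, T = ∅; then 1 ∈ T ∪ D but 1 ∉ S ∩ T.

(⟸) Let x ∈ S ∩ T. Then either x ∈ S ∩ T and x ∉ D; or x ∈ S ∩ D ∩ T. In each case x ∈ T ∪ D, so S ∩ T ⊆ T ∪ D.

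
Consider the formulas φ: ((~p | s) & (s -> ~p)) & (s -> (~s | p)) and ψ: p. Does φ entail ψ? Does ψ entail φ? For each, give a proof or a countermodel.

(→) This fails. Under s = F, p = F, the left side is true but the right side is false.

(←) This fails. Under s = F, p = T, the left side is false but the right side is true.

(⇒) fails and (⇐) fails.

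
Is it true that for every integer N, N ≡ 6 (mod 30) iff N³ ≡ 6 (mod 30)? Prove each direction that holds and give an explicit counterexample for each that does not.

Both implications hold.

(→) Suppose N ≡ 6 (mod 30). Write N = 30j + 6. Then (30j + 6)³ = 27000j³ + 16200j² + 3240j + 216 = 30(900j³ + 540j² + 108j + 7) + 6, so N³ ≡ 6 (mod 30).

(←) Conversely, suppose N³ ≡ 6 (mod 30). The only residue r in {0, …, 29} with r³ ≡ 6 (mod 30) is r = 6, so N ≡ 6 (mod 30).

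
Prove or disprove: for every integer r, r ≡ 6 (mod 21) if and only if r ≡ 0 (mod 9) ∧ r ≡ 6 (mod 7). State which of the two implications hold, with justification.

Not equivalent: only (⇐) holds.

(→) This fails: r = 48 gives 48 ≡ 6 (mod 21) but 48 ≡ 3 (mod 9), so the conjunction on the right does not hold.

(←) Conversely, if r ≡ 0 (mod 9) and r ≡ 6 (mod 7), then by the Chinese remainder theorem r ≡ 27 (mod 63). Since 27 ≡ 6 (mod 21) and 21 ∣ 63, we get r ≡ 6 (mod 21).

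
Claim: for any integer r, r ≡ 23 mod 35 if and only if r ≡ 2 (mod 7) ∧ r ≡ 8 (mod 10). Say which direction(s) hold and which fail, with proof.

Only the converse holds.

(⟸) If r ≡ 2 (mod 7) and r ≡ 8 (mod 10), then by the Chinese remainder theorem r ≡ 58 (mod 70). Since 58 ≡ 23 (mod 35) and 35 ∣ 70, we get r ≡ 23 (mod 35).

(⟹) This fails: r = 23 gives 23 ≡ 23 (mod 35) but 23 ≡ 3 (mod 10), so the conjunction on the right does not hold.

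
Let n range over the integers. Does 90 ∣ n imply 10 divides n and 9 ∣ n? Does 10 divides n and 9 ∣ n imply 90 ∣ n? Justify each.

Both directions hold.

Forward direction. If 90 ∣ n, write n = 90q. Since 90 = 9·10, n = 10·(9q), so 10 ∣ n; and since 90 = 10·9, n = 9·(10q), so 9 ∣ n.

Converse. Suppose 10 ∣ n and 9 ∣ n. Any common multiple of 10 and 9 is a multiple of their lcm; here gcd(10, 9) = 1, so lcm(10, 9) = 10·9 = 90, so 90 ∣ n.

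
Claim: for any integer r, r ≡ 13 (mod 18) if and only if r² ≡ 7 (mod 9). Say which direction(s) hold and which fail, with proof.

(⇒) Suppose r ≡ 13 (mod 18). Then r² ≡ 13² = 169 (mod 18), and since 9 ∣ 18, also r² ≡ 7 (mod 9).

(⇐) This fails: take r = 4. Then 4² = 16 ≡ 7 (mod 9), yet 4 ≡ 4 (mod 18), not 13.

Only the forward direction holds.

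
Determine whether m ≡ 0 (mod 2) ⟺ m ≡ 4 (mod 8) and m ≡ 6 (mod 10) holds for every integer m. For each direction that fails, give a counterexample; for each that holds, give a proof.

[⇒] This fails: m = 0 gives 0 ≡ 0 (mod 2) but 0 ≡ 0 (mod 8), so the conjunction on the right does not hold.

[⇐] Conversely, if m ≡ 4 (mod 8) and m ≡ 6 (mod 10), then by the Chinese remainder theorem m ≡ 36 (mod 40). Since 36 ≡ 0 (mod 2) and 2 ∣ 40, we get m ≡ 0 (mod 2).

Not equivalent: only (⇐) holds.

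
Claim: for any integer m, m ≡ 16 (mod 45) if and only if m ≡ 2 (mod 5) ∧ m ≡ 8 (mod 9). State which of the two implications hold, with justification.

(⟹) This fails: m = 16 gives 16 ≡ 16 (mod 45) but 16 ≡ 1 (mod 5), so the conjunction on the right does not hold.

(⟸) This fails: m = 17 satisfies both congruences on the right (17 ≡ 2 mod 5 and 17 ≡ 8 mod 9) yet 17 ≡ 17 (mod 45), not 16.

Both directions fail.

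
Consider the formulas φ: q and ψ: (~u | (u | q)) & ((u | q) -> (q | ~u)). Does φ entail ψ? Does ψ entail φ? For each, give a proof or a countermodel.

Only the forward implication holds.

(→) Assume the antecedent. If u is true, the antecedent forces (u = T, q = T), and the consequent holds there. If u is false, the consequent reduces to true regardless of the other variables. Either way the consequent holds.

(←) This fails. Under u = F, q = F, the left side is false but the right side is true.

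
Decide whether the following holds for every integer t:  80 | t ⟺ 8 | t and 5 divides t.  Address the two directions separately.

[⇒] If 80 ∣ t, write t = 80q. Since 80 = 10·8, t = 8·(10q), so 8 ∣ t; and since 80 = 16·5, t = 5·(16q), so 5 ∣ t.

[⇐] This fails: take t = 40. Both 8 ∣ 40 and 5 ∣ 40, yet 40 is not a multiple of 80 (since 40 = 0·80 + 40), so 80 ∤ 40.

Only the forward implication holds.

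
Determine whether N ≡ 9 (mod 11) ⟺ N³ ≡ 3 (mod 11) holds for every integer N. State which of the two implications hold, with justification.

Both directions hold; the statement is true.

(←) Suppose N³ ≡ 3 (mod 11). The only residue r in {0, …, 10} with r³ ≡ 3 (mod 11) is r = 9, so N ≡ 9 (mod 11).

(→) Suppose N ≡ 9 (mod 11). Write N = 11j + 9. Then (11j + 9)³ = 1331j³ + 3267j² + 2673j + 729 = 11(121j³ + 297j² + 243j + 66) + 3, so N³ ≡ 3 (mod 11).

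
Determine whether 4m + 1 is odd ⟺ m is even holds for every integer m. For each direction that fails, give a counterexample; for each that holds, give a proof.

Forward direction. This fails: take m = 1. Then 4m + 1 = 5, which is odd, yet m = 1 is odd, not even.

Converse. Suppose m is even. Since 4 is even, 4m is even for every m, so 4m + 1 has the same parity as 1, which is odd. Hence 4m + 1 is odd.

The forward direction fails; the converse holds.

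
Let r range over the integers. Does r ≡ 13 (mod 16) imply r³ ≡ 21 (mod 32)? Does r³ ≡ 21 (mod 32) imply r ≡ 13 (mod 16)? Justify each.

The forward direction fails; the converse holds.

[⇒] This fails: take r = 29. Then 29 ≡ 13 (mod 16), but 29³ = 24389 ≡ 5 (mod 32), not 21.

[⇐] Conversely, the residues r modulo 32 with r³ ≡ 21 (mod 32) are exactly {13}, and each is ≡ 13 (mod 16).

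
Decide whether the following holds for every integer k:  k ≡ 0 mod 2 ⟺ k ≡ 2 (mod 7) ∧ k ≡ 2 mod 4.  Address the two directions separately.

Not equivalent: only (⇐) holds.

[⇒] This fails: k = 0 gives 0 ≡ 0 (mod 2) but 0 ≡ 0 (mod 7), so the conjunction on the right does not hold.

[⇐] Conversely, if k ≡ 2 (mod 7) and k ≡ 2 (mod 4), then by the Chinese remainder theorem k ≡ 2 (mod 28). Since 2 ≡ 0 (mod 2) and 2 ∣ 28, we get k ≡ 0 (mod 2).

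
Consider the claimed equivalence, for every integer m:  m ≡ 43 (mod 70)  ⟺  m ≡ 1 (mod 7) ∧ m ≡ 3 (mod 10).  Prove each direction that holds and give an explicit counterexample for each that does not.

Both directions hold.

(→) Suppose m ≡ 43 (mod 70); write m = 70j + 43. Since 7 ∣ 70, reducing mod 7 gives m ≡ 43 ≡ 1 (mod 7); since 10 ∣ 70, reducing mod 10 gives m ≡ 43 ≡ 3 (mod 10).

(←) Conversely, if m ≡ 1 (mod 7) and m ≡ 3 (mod 10), then by the Chinese remainder theorem m ≡ 43 (mod 70). This is exactly m ≡ 43 (mod 70).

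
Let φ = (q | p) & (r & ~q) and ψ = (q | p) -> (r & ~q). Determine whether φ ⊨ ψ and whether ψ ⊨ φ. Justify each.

(→) Assume the antecedent. If p is true, the antecedent forces (p = T, q = F, r = T), and (q | p) -> (r & ~q) holds there. If p is false, the antecedent cannot hold. Either way (q | p) -> (r & ~q) holds.

(←) This fails. Under p = F, q = F, r = F, the left side is false but the right side is true.

(⇒) holds; (⇐) fails.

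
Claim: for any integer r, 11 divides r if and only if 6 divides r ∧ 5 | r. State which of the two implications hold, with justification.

Both directions fail.

(→) This fails: take r = 11. Certainly 11 ∣ 11, but 6 ∤ 11.

(←) This fails: take r = 30. Both 6 ∣ 30 and 5 ∣ 30, yet 30 is not a multiple of 11 (since 30 = 2·11 + 8), so 11 ∤ 30.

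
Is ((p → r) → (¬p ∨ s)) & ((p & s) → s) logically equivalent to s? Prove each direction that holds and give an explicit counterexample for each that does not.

Forward direction. This fails. Under s = F, r = F, p = F, the left side is true but the right side is false.

Converse. Assume the antecedent. If s is true, the consequent reduces to true regardless of the other variables. If s is false, the antecedent cannot hold. Either way the consequent holds.

Only the converse holds.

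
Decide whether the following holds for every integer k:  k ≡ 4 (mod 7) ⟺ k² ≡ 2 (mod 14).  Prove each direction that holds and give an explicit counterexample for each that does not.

Neither implication holds.

(⟹) This fails: take k = 11. Then 11 ≡ 4 (mod 7), but 11² = 121 ≡ 9 (mod 14), not 2.

(⟸) This fails: take k = 10. Then 10² = 100 ≡ 2 (mod 14), yet 10 ≡ 3 (mod 7), not 4.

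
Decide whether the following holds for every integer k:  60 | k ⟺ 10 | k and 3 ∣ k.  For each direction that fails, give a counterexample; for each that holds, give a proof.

(⟹) If 60 ∣ k, write k = 60q. Since 60 = 6·10, k = 10·(6q), so 10 ∣ k; and since 60 = 20·3, k = 3·(20q), so 3 ∣ k.

(⟸) This fails: take k = 30. Both 10 ∣ 30 and 3 ∣ 30, yet 30 is not a multiple of 60 (since 30 = 0·60 + 30), so 60 ∤ 30.

The forward direction holds; the converse fails.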